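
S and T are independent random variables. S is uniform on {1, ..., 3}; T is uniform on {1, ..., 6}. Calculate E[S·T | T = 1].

P(T = 1) = 1/6.
Summing ST·P(x,y) over outcomes with T = 1 gives 1/3.
E[S·T | T = 1] = (1/3) / (1/6) = 2.

2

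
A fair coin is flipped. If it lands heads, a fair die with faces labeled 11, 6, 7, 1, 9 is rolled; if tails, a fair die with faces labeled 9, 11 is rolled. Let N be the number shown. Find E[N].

E[N | heads] = (11+6+7+1+9)/5 = 34/5.
E[N | tails] = (9+11)/2 = 10.
E[N] = (1/2)·(34/5) + (1/2)·(10) = 42/5.

42/5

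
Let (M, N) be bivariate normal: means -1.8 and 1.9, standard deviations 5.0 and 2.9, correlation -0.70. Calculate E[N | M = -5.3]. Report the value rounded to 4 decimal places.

3.3210

E[N | M=x] = μ_N + ρ(σ_N/σ_M)(x − μ_M) for jointly normal variables.
E[N | M=-5.3] = 1.9 + (-0.70)·(2.9/5.0)·(-5.3 − (-1.8)) = 1.9 + (-0.406)·(-3.5) = 3.3210.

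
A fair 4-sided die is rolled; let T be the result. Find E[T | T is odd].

2

Given T is odd, T is equally likely to be any of {1, 3}.
E[T | T is odd] = (1 + 3) / 2 = 2.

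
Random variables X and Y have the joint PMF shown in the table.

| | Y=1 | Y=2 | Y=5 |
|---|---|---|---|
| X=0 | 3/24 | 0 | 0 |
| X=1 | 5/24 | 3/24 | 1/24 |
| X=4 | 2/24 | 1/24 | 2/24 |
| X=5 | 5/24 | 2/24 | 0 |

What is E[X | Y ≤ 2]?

P(Y ≤ 2) = 7/8.
Σ X·P over the event = 0·(3/24) + 1·(5/24) + 1·(3/24) + 4·(2/24) + 4·(1/24) + 5·(5/24) + 5·(2/24) = 55/24.
E[X | Y ≤ 2] = (55/24) / (7/8) = 55/21.

55/21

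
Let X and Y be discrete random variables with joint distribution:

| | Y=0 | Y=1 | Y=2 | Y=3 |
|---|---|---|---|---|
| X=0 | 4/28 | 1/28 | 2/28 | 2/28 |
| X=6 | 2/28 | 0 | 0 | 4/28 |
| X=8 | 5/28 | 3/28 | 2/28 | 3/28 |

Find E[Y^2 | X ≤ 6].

P(X ≤ 6) = 15/28.
Summing Y^2·P(X=x,Y=y) over the conditioning event gives 9/4.
E[Y^2 | X ≤ 6] = (9/4) / (15/28) = 21/5.

21/5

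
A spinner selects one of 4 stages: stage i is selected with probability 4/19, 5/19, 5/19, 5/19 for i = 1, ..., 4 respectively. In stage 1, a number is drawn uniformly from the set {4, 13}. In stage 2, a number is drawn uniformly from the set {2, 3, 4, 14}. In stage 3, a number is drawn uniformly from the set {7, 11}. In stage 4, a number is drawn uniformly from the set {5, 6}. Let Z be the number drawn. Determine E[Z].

541/76

E[Z | stage 1] = (4+13)/2 = 17/2.
E[Z | stage 2] = (2+3+4+14)/4 = 23/4.
E[Z | stage 3] = (7+11)/2 = 9.
E[Z | stage 4] = (5+6)/2 = 11/2.
By the law of total expectation,
E[Z] = (4/19)·(17/2) + (5/19)·(23/4) + (5/19)·(9) + (5/19)·(11/2) = 541/76.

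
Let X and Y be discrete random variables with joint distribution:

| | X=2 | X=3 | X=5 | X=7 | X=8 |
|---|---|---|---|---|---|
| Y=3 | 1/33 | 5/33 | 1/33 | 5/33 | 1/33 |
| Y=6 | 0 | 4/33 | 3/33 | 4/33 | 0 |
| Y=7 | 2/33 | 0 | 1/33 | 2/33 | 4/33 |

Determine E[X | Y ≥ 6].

P(Y ≥ 6) = 20/33.
Σ X·P over the event = 2·(2/33) + 3·(4/33) + 5·(3/33) + 5·(1/33) + 7·(4/33) + 7·(2/33) + 8·(4/33) = 10/3.
E[X | Y ≥ 6] = (10/3) / (20/33) = 11/2.

11/2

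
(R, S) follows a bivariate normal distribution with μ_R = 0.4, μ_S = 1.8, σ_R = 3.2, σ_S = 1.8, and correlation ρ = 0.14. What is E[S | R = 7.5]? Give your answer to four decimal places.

2.3591

For a bivariate normal, E[S | R=x] = μ_S + ρ·(σ_S/σ_R)·(x − μ_R).
E[S | R=7.5] = 1.8 + (0.14)·(1.8/3.2)·(7.5 − (0.4)) = 1.8 + (0.07875)·(7.1) = 2.3591.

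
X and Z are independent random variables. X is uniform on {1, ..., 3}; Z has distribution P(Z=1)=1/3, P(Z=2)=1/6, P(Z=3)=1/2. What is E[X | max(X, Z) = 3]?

P(max(X, Z) = 3) = 2/3.
Summing X·P(x,y) over outcomes with max(X, Z) = 3 gives 3/2.
E[X | max(X, Z) = 3] = (3/2) / (2/3) = 9/4.

9/4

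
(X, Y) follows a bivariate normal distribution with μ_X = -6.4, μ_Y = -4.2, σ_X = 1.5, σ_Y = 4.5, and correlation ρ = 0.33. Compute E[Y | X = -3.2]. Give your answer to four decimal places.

For a bivariate normal, E[Y | X=x] = μ_Y + ρ·(σ_Y/σ_X)·(x − μ_X).
E[Y | X=-3.2] = -4.2 + (0.33)·(4.5/1.5)·(-3.2 − (-6.4)) = -4.2 + (0.99)·(3.2) = -1.0320.

-1.0320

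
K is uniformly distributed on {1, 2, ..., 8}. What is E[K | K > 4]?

13/2

Given K > 4, K is equally likely to be any of {5, 6, 7, 8}.
E[K | K > 4] = (5 + 6 + 7 + 8) / 4 = 13/2.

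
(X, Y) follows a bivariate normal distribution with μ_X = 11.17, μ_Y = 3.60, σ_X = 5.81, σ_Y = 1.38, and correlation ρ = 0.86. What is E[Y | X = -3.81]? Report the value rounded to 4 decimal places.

0.5401

The regression of Y on X has slope ρ·σ_Y/σ_X and passes through (μ_X, μ_Y).
E[Y | X=-3.81] = 3.60 + (0.86)·(1.38/5.81)·(-3.81 − (11.17)) = 3.60 + (0.204269)·(-14.98) = 0.5401.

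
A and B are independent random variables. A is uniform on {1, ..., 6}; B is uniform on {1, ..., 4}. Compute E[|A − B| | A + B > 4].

19/9

P(A + B > 4) = 3/4.
Summing |A−B|·P(x,y) over outcomes with A + B > 4 gives 19/12.
E[|A − B| | A + B > 4] = (19/12) / (3/4) = 19/9.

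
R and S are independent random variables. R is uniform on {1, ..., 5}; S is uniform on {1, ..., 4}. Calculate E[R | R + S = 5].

5/2

P(R + S = 5) = 1/5.
Summing R·P(x,y) over outcomes with R + S = 5 gives 1/2.
E[R | R + S = 5] = (1/2) / (1/5) = 5/2.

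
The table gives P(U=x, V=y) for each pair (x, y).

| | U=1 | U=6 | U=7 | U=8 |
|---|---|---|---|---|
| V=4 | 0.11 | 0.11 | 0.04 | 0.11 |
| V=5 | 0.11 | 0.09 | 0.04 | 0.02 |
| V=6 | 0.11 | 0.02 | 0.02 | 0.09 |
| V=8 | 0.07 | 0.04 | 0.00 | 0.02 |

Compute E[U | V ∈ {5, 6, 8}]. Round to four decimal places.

4.2063

P(V ∈ {5, 6, 8}) = 0.63.
Summing U·P(U=x,V=y) over the conditioning event gives 2.65.
E[U | V ∈ {5, 6, 8}] = (2.65) / (0.63) = 4.2063.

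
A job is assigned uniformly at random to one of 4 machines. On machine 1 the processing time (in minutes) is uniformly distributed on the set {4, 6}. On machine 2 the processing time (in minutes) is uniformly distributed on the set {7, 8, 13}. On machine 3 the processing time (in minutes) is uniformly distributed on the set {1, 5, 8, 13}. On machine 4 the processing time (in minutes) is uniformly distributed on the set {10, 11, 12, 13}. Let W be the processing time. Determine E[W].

391/48

E[W | machine 1] = (4+6)/2 = 5.
E[W | machine 2] = (7+8+13)/3 = 28/3.
E[W | machine 3] = (1+5+8+13)/4 = 27/4.
E[W | machine 4] = (10+11+12+13)/4 = 23/2.
By the law of total expectation,
E[W] = (1/4)·(5) + (1/4)·(28/3) + (1/4)·(27/4) + (1/4)·(23/2) = 391/48.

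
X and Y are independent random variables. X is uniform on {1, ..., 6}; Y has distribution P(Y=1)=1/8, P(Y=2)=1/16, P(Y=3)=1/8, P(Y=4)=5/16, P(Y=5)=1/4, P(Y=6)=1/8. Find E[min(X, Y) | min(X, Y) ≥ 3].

203/52

P(min(X, Y) ≥ 3) = 13/24.
Summing min(X,Y)·P(x,y) over outcomes with min(X, Y) ≥ 3 gives 203/96.
E[min(X, Y) | min(X, Y) ≥ 3] = (203/96) / (13/24) = 203/52.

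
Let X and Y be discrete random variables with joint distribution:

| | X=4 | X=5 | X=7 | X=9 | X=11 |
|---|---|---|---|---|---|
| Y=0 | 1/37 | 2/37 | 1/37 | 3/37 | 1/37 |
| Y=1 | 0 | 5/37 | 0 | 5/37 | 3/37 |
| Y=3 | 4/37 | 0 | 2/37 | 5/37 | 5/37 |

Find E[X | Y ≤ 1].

54/7

P(Y ≤ 1) = 21/37.
Σ X·P over the event = 4·(1/37) + 5·(2/37) + 5·(5/37) + 7·(1/37) + 9·(3/37) + 9·(5/37) + 11·(1/37) + 11·(3/37) = 162/37.
E[X | Y ≤ 1] = (162/37) / (21/37) = 54/7.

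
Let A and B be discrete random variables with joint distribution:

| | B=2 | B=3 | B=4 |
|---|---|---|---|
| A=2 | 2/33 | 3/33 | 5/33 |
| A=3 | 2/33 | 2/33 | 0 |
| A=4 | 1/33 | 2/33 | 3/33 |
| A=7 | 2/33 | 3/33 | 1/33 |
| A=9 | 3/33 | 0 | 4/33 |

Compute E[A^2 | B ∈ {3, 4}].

P(B ∈ {3, 4}) = 23/33.
Σ A^2·P over the event = 4·(3/33) + 4·(5/33) + 9·(2/33) + 16·(2/33) + 16·(3/33) + 49·(3/33) + 49·(1/33) + 81·(4/33) = 650/33.
E[A^2 | B ∈ {3, 4}] = (650/33) / (23/33) = 650/23.

650/23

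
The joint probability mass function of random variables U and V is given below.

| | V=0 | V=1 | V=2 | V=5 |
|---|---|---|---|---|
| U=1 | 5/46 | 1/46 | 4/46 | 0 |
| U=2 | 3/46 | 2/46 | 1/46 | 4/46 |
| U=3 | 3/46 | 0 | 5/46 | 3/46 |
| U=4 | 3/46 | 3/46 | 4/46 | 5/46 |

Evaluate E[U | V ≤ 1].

P(V ≤ 1) = 10/23.
Σ U·P over the event = 1·(5/46) + 1·(1/46) + 2·(3/46) + 2·(2/46) + 3·(3/46) + 4·(3/46) + 4·(3/46) = 49/46.
E[U | V ≤ 1] = (49/46) / (10/23) = 49/20.

49/20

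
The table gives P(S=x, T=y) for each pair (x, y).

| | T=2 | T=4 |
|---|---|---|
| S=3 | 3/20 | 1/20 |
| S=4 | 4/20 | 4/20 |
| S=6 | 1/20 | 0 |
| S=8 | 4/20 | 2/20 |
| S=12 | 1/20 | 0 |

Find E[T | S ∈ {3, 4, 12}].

36/13

P(S ∈ {3, 4, 12}) = 13/20.
Σ T·P over the event = 2·(3/20) + 4·(1/20) + 2·(4/20) + 4·(4/20) + 2·(1/20) = 9/5.
E[T | S ∈ {3, 4, 12}] = (9/5) / (13/20) = 36/13.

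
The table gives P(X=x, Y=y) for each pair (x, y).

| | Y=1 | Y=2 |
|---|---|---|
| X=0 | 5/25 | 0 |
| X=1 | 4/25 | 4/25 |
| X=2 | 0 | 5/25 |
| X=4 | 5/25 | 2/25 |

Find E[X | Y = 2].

2

P(Y = 2) = 11/25.
Σ X·P over the event = 1·(4/25) + 2·(5/25) + 4·(2/25) = 22/25.
E[X | Y = 2] = (22/25) / (11/25) = 2.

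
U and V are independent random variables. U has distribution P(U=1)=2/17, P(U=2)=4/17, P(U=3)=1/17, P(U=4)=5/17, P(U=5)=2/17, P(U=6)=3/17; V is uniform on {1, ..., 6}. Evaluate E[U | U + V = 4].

13/7

P(U + V = 4) = 7/102.
Summing U·P(x,y) over outcomes with U + V = 4 gives 13/102.
E[U | U + V = 4] = (13/102) / (7/102) = 13/7.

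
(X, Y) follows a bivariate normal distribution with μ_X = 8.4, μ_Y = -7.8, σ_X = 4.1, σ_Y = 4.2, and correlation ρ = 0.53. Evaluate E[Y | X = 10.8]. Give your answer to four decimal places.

For a bivariate normal, E[Y | X=x] = μ_Y + ρ·(σ_Y/σ_X)·(x − μ_X).
E[Y | X=10.8] = -7.8 + (0.53)·(4.2/4.1)·(10.8 − (8.4)) = -7.8 + (0.54293)·(2.4) = -6.4970.

-6.4970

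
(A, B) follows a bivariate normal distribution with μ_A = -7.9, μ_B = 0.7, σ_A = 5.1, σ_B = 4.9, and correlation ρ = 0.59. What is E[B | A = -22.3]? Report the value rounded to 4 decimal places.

-7.4628

E[B | A=x] = μ_B + ρ(σ_B/σ_A)(x − μ_A) for jointly normal variables.
E[B | A=-22.3] = 0.7 + (0.59)·(4.9/5.1)·(-22.3 − (-7.9)) = 0.7 + (0.56686)·(-14.4) = -7.4628.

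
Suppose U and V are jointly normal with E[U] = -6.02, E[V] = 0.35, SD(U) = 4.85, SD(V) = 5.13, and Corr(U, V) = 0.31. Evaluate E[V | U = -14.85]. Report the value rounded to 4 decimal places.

-2.5453

E[V | U=x] = μ_V + ρ(σ_V/σ_U)(x − μ_U) for jointly normal variables.
E[V | U=-14.85] = 0.35 + (0.31)·(5.13/4.85)·(-14.85 − (-6.02)) = 0.35 + (0.327897)·(-8.83) = -2.5453.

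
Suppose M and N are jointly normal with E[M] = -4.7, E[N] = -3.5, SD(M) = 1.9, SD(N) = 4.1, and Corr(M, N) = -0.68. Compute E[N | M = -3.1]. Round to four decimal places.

-5.8478

For a bivariate normal, E[N | M=x] = μ_N + ρ·(σ_N/σ_M)·(x − μ_M).
E[N | M=-3.1] = -3.5 + (-0.68)·(4.1/1.9)·(-3.1 − (-4.7)) = -3.5 + (-1.4674)·(1.6) = -5.8478.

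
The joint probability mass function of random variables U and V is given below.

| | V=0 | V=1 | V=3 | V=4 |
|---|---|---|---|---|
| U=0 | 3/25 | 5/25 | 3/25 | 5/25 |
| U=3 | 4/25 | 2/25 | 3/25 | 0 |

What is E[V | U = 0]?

17/8

P(U = 0) = 16/25.
Σ V·P over the event = 0·(3/25) + 1·(5/25) + 3·(3/25) + 4·(5/25) = 34/25.
E[V | U = 0] = (34/25) / (16/25) = 17/8.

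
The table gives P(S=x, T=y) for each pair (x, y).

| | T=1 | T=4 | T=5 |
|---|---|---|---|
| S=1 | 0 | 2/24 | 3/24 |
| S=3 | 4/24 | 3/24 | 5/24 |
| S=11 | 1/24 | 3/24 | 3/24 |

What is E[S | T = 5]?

P(T = 5) = 11/24.
Summing S·P(S=x,T=y) over the conditioning event gives 17/8.
E[S | T = 5] = (17/8) / (11/24) = 51/11.

51/11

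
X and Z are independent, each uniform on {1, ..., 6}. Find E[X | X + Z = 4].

2

Outcomes with X + Z = 4: (1,3), (2,2), (3,1), each with probability 1/36.
E[X | X + Z = 4] = (1 + 2 + 3) / 3 = 2.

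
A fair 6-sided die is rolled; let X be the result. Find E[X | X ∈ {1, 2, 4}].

P(X ∈ {1, 2, 4}) = 1/2.
Σ over the event: 1·1/6 + 2·1/6 + 4·1/6 = 7/6.
E[X | X ∈ {1, 2, 4}] = (7/6) / (1/2) = 7/3.

7/3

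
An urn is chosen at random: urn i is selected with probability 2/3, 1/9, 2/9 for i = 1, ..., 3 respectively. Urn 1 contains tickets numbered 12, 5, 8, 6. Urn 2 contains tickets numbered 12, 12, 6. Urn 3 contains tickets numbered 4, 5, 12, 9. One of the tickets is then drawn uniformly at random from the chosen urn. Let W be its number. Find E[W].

143/18

E[W | urn 1] = (12+5+8+6)/4 = 31/4.
E[W | urn 2] = (12+12+6)/3 = 10.
E[W | urn 3] = (4+5+12+9)/4 = 15/2.
By the law of total expectation,
E[W] = (2/3)·(31/4) + (1/9)·(10) + (2/9)·(15/2) = 143/18.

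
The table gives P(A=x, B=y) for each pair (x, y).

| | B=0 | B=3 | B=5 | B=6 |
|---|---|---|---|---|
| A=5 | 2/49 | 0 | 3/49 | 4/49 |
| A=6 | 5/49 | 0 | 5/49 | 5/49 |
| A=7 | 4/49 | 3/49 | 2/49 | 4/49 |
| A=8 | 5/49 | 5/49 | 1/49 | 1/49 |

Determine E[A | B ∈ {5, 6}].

P(B ∈ {5, 6}) = 25/49.
Σ A·P over the event = 5·(3/49) + 5·(4/49) + 6·(5/49) + 6·(5/49) + 7·(2/49) + 7·(4/49) + 8·(1/49) + 8·(1/49) = 153/49.
E[A | B ∈ {5, 6}] = (153/49) / (25/49) = 153/25.

153/25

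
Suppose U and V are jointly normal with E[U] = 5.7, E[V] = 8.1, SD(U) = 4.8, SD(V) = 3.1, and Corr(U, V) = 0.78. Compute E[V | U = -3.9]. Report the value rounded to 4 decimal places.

3.2640

For a bivariate normal, E[V | U=x] = μ_V + ρ·(σ_V/σ_U)·(x − μ_U).
E[V | U=-3.9] = 8.1 + (0.78)·(3.1/4.8)·(-3.9 − (5.7)) = 8.1 + (0.50375)·(-9.6) = 3.2640.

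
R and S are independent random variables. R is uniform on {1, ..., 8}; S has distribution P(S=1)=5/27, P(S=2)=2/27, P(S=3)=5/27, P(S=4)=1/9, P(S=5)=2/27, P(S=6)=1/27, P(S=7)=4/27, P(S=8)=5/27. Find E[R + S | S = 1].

11/2

P(S = 1) = 5/27.
Summing (R+S)·P(x,y) over outcomes with S = 1 gives 55/54.
E[R + S | S = 1] = (55/54) / (5/27) = 11/2.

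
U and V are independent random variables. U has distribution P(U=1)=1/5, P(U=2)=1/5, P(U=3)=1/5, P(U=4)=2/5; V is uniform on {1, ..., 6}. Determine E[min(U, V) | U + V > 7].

32/9

P(U + V > 7) = 3/10.
Summing min(U,V)·P(x,y) over outcomes with U + V > 7 gives 16/15.
E[min(U, V) | U + V > 7] = (16/15) / (3/10) = 32/9.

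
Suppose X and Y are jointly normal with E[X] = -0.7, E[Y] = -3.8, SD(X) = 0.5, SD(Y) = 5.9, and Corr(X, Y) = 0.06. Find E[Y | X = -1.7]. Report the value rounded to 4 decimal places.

-4.5080

The regression of Y on X has slope ρ·σ_Y/σ_X and passes through (μ_X, μ_Y).
E[Y | X=-1.7] = -3.8 + (0.06)·(5.9/0.5)·(-1.7 − (-0.7)) = -3.8 + (0.708)·(-1) = -4.5080.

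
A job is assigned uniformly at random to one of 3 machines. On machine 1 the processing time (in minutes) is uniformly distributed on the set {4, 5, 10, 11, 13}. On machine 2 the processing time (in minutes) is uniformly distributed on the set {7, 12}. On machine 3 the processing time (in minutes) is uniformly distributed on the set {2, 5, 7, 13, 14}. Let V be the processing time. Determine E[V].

263/30

E[V | machine 1] = (4+5+10+11+13)/5 = 43/5.
E[V | machine 2] = (7+12)/2 = 19/2.
E[V | machine 3] = (2+5+7+13+14)/5 = 41/5.
E[V] = (1/3)·(43/5) + (1/3)·(19/2) + (1/3)·(41/5) = 263/30.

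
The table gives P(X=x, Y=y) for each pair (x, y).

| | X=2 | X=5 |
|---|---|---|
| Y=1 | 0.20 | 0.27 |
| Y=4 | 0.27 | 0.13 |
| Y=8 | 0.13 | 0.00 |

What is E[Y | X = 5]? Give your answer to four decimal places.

P(X = 5) = 0.40.
Σ Y·P over the event = 1·(0.27) + 4·(0.13) = 0.79.
E[Y | X = 5] = (0.79) / (0.40) = 1.9750.

1.9750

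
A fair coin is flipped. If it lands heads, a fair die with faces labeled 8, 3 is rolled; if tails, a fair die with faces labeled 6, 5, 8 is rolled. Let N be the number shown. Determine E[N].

E[N | heads] = (8+3)/2 = 11/2.
E[N | tails] = (6+5+8)/3 = 19/3.
By the law of total expectation,
E[N] = (1/2)·(11/2) + (1/2)·(19/3) = 71/12.

71/12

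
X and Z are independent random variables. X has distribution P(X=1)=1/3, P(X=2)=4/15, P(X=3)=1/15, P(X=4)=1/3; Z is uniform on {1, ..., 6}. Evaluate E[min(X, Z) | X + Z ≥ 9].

P(X + Z ≥ 9) = 11/90.
Summing min(X,Z)·P(x,y) over outcomes with X + Z ≥ 9 gives 43/90.
E[min(X, Z) | X + Z ≥ 9] = (43/90) / (11/90) = 43/11.

43/11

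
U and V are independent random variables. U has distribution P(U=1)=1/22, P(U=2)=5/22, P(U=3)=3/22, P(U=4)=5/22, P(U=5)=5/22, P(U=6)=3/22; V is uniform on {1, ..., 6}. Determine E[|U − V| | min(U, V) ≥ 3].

19/16

P(min(U, V) ≥ 3) = 16/33.
Summing |U−V|·P(x,y) over outcomes with min(U, V) ≥ 3 gives 19/33.
E[|U − V| | min(U, V) ≥ 3] = (19/33) / (16/33) = 19/16.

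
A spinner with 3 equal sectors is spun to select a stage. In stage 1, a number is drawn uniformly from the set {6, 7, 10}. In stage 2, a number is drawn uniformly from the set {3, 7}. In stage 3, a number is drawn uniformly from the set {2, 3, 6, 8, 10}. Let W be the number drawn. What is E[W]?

277/45

E[W | stage 1] = (6+7+10)/3 = 23/3.
E[W | stage 2] = (3+7)/2 = 5.
E[W | stage 3] = (2+3+6+8+10)/5 = 29/5.
By the law of total expectation,
E[W] = (1/3)·(23/3) + (1/3)·(5) + (1/3)·(29/5) = 277/45.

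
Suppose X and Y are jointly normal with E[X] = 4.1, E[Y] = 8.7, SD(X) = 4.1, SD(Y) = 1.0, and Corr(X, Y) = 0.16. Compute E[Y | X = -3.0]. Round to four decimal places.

E[Y | X=x] = μ_Y + ρ(σ_Y/σ_X)(x − μ_X) for jointly normal variables.
E[Y | X=-3.0] = 8.7 + (0.16)·(1.0/4.1)·(-3.0 − (4.1)) = 8.7 + (0.039024)·(-7.1) = 8.4229.

8.4229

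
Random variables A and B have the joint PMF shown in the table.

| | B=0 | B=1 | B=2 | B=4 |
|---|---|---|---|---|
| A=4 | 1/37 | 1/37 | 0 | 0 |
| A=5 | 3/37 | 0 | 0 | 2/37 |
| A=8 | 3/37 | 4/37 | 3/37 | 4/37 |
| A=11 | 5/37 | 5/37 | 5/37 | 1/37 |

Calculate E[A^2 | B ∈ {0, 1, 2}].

427/5

P(B ∈ {0, 1, 2}) = 30/37.
Summing A^2·P(A=x,B=y) over the conditioning event gives 2562/37.
E[A^2 | B ∈ {0, 1, 2}] = (2562/37) / (30/37) = 427/5.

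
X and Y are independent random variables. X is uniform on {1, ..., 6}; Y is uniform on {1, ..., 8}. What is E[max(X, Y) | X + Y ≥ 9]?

P(X + Y ≥ 9) = 7/16.
Summing max(X,Y)·P(x,y) over outcomes with X + Y ≥ 9 gives 35/12.
E[max(X, Y) | X + Y ≥ 9] = (35/12) / (7/16) = 20/3.

20/3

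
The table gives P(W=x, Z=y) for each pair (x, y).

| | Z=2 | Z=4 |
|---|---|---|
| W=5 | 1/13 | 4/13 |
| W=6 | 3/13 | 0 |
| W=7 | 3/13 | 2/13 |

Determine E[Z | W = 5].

18/5

P(W = 5) = 5/13.
Summing Z·P(W=x,Z=y) over the conditioning event gives 18/13.
E[Z | W = 5] = (18/13) / (5/13) = 18/5.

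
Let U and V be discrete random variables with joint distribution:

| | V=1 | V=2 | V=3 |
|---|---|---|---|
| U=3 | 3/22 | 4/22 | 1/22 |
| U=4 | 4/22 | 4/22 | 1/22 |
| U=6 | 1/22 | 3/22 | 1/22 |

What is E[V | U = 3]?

7/4

P(U = 3) = 4/11.
Σ V·P over the event = 1·(3/22) + 2·(4/22) + 3·(1/22) = 7/11.
E[V | U = 3] = (7/11) / (4/11) = 7/4.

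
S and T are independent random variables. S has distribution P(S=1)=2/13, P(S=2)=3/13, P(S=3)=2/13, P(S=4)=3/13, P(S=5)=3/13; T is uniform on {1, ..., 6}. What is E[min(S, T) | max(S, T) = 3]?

P(max(S, T) = 3) = 11/78.
Summing min(S,T)·P(x,y) over outcomes with max(S, T) = 3 gives 10/39.
E[min(S, T) | max(S, T) = 3] = (10/39) / (11/78) = 20/11.

20/11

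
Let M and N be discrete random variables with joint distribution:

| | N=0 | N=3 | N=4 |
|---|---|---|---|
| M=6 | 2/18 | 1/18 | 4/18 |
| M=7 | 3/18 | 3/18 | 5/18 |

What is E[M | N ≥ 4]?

59/9

P(N ≥ 4) = 1/2.
Summing M·P(M=x,N=y) over the conditioning event gives 59/18.
E[M | N ≥ 4] = (59/18) / (1/2) = 59/9.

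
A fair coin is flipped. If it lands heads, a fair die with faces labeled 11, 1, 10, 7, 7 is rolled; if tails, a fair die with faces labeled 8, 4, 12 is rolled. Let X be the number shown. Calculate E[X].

38/5

E[X | heads] = (11+1+10+7+7)/5 = 36/5.
E[X | tails] = (8+4+12)/3 = 8.
E[X] = (1/2)·(36/5) + (1/2)·(8) = 38/5.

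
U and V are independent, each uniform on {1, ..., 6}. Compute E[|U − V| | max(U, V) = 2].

Outcomes with max(U, V) = 2: (1,2), (2,1), (2,2), each with probability 1/36.
E[|U − V| | max(U, V) = 2] = (1 + 1 + 0) / 3 = 2/3.

2/3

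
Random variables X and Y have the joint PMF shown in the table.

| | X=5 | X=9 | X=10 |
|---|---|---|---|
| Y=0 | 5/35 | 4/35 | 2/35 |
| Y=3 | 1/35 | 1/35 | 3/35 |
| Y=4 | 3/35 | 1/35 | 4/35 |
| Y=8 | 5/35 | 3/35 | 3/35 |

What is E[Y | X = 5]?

55/14

P(X = 5) = 2/5.
Σ Y·P over the event = 0·(5/35) + 3·(1/35) + 4·(3/35) + 8·(5/35) = 11/7.
E[Y | X = 5] = (11/7) / (2/5) = 55/14.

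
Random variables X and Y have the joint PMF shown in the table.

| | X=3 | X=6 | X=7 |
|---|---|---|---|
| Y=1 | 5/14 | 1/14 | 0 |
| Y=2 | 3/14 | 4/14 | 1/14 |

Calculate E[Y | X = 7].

P(X = 7) = 1/14.
Summing Y·P(X=x,Y=y) over the conditioning event gives 1/7.
E[Y | X = 7] = (1/7) / (1/14) = 2.

2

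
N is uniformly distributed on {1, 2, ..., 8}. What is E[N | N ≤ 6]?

7/2

Given N ≤ 6, N is equally likely to be any of {1, 2, 3, 4, 5, 6}.
E[N | N ≤ 6] = (1 + 2 + 3 + 4 + 5 + 6) / 6 = 7/2.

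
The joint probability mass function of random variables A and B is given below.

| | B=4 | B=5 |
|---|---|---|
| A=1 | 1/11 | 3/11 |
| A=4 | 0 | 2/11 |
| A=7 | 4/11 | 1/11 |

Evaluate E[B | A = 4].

5

P(A = 4) = 2/11.
Σ B·P over the event = 5·(2/11) = 10/11.
E[B | A = 4] = (10/11) / (2/11) = 5.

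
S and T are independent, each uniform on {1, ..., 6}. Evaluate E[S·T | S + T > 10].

Outcomes with S + T > 10: (5,6), (6,5), (6,6), each with probability 1/36.
E[S·T | S + T > 10] = (30 + 30 + 36) / 3 = 32.

32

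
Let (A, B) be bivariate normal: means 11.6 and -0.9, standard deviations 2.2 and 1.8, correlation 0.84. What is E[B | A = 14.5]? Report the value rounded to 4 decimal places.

1.0931

For a bivariate normal, E[B | A=x] = μ_B + ρ·(σ_B/σ_A)·(x − μ_A).
E[B | A=14.5] = -0.9 + (0.84)·(1.8/2.2)·(14.5 − (11.6)) = -0.9 + (0.68727)·(2.9) = 1.0931.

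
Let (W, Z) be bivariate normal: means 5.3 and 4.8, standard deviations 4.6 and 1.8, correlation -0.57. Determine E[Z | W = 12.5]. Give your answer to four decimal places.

The regression of Z on W has slope ρ·σ_Z/σ_W and passes through (μ_W, μ_Z).
E[Z | W=12.5] = 4.8 + (-0.57)·(1.8/4.6)·(12.5 − (5.3)) = 4.8 + (-0.22304)·(7.2) = 3.1941.

3.1941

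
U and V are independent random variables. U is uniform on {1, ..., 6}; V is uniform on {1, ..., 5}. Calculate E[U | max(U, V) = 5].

P(max(U, V) = 5) = 3/10.
Summing U·P(x,y) over outcomes with max(U, V) = 5 gives 7/6.
E[U | max(U, V) = 5] = (7/6) / (3/10) = 35/9.

35/9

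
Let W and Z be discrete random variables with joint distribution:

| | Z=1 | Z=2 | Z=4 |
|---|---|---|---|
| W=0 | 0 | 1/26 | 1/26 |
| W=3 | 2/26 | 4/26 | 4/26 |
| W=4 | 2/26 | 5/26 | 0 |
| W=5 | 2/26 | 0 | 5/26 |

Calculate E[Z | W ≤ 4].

P(W ≤ 4) = 19/26.
Σ Z·P over the event = 2·(1/26) + 4·(1/26) + 1·(2/26) + 2·(4/26) + 4·(4/26) + 1·(2/26) + 2·(5/26) = 22/13.
E[Z | W ≤ 4] = (22/13) / (19/26) = 44/19.

44/19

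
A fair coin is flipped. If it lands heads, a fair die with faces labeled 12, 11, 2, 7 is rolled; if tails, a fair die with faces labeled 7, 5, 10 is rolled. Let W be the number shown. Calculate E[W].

23/3

E[W | heads] = (12+11+2+7)/4 = 8.
E[W | tails] = (7+5+10)/3 = 22/3.
E[W] = (1/2)·(8) + (1/2)·(22/3) = 23/3.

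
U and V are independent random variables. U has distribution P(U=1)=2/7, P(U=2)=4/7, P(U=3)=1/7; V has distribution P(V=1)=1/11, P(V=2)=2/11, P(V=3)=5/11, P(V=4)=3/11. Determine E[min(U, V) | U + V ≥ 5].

P(U + V ≥ 5) = 48/77.
Summing min(U,V)·P(x,y) over outcomes with U + V ≥ 5 gives 14/11.
E[min(U, V) | U + V ≥ 5] = (14/11) / (48/77) = 49/24.

49/24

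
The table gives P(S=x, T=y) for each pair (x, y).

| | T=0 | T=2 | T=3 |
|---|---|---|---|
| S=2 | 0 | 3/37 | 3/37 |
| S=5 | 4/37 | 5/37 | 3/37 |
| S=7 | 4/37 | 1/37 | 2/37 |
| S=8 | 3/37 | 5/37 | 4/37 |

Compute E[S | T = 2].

39/7

P(T = 2) = 14/37.
Σ S·P over the event = 2·(3/37) + 5·(5/37) + 7·(1/37) + 8·(5/37) = 78/37.
E[S | T = 2] = (78/37) / (14/37) = 39/7.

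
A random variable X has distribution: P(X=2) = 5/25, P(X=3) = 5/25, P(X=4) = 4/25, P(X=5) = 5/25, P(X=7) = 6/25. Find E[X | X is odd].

P(X is odd) = 16/25.
Σ over the event: 3·1/5 + 5·1/5 + 7·6/25 = 82/25.
E[X | X is odd] = (82/25) / (16/25) = 41/8.

41/8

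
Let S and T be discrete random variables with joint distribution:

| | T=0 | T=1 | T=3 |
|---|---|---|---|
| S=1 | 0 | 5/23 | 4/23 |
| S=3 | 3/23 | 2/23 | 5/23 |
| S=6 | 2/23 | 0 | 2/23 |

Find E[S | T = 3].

31/11

P(T = 3) = 11/23.
Σ S·P over the event = 1·(4/23) + 3·(5/23) + 6·(2/23) = 31/23.
E[S | T = 3] = (31/23) / (11/23) = 31/11.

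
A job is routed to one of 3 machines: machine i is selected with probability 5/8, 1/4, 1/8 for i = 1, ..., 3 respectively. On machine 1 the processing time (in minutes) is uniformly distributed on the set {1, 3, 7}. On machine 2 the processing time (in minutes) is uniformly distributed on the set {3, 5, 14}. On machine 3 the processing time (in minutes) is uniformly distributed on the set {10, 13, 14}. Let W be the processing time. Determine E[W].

17/3

E[W | machine 1] = (1+3+7)/3 = 11/3.
E[W | machine 2] = (3+5+14)/3 = 22/3.
E[W | machine 3] = (10+13+14)/3 = 37/3.
By the law of total expectation,
E[W] = (5/8)·(11/3) + (1/4)·(22/3) + (1/8)·(37/3) = 17/3.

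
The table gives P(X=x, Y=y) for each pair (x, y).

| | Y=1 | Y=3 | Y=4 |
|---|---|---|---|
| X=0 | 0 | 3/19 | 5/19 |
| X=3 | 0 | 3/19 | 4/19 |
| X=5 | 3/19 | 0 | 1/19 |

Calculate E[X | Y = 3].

P(Y = 3) = 6/19.
Summing X·P(X=x,Y=y) over the conditioning event gives 9/19.
E[X | Y = 3] = (9/19) / (6/19) = 3/2.

3/2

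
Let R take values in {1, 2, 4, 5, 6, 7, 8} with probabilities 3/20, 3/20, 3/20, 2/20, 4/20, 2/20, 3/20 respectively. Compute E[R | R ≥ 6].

62/9

P(R ≥ 6) = 9/20.
Σ over the event: 6·1/5 + 7·1/10 + 8·3/20 = 31/10.
E[R | R ≥ 6] = (31/10) / (9/20) = 62/9.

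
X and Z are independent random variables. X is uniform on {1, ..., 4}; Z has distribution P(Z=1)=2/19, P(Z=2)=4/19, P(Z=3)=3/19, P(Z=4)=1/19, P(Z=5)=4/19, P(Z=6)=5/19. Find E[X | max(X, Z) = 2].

8/5

P(max(X, Z) = 2) = 5/38.
Summing X·P(x,y) over outcomes with max(X, Z) = 2 gives 4/19.
E[X | max(X, Z) = 2] = (4/19) / (5/38) = 8/5.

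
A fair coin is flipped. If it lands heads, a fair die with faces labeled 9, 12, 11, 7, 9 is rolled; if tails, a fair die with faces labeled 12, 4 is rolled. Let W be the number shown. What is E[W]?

E[W | heads] = (9+12+11+7+9)/5 = 48/5.
E[W | tails] = (12+4)/2 = 8.
E[W] = (1/2)·(48/5) + (1/2)·(8) = 44/5.

44/5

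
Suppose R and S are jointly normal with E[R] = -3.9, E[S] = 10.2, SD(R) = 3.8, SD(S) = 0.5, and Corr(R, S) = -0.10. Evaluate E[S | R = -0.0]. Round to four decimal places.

10.1487

The regression of S on R has slope ρ·σ_S/σ_R and passes through (μ_R, μ_S).
E[S | R=-0.0] = 10.2 + (-0.10)·(0.5/3.8)·(-0.0 − (-3.9)) = 10.2 + (-0.013158)·(3.9) = 10.1487.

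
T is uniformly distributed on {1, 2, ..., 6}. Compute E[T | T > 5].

6

Given T > 5, T is equally likely to be any of {6}.
E[T | T > 5] = (6) / 1 = 6.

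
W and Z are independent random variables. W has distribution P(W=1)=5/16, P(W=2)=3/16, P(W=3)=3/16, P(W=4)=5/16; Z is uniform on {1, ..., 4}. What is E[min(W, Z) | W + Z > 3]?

P(W + Z > 3) = 51/64.
Summing min(W,Z)·P(x,y) over outcomes with W + Z > 3 gives 105/64.
E[min(W, Z) | W + Z > 3] = (105/64) / (51/64) = 35/17.

35/17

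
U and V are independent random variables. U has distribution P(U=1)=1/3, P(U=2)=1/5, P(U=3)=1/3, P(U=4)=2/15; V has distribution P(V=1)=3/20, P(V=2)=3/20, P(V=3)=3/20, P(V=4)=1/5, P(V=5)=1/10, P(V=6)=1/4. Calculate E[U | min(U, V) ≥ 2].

P(min(U, V) ≥ 2) = 17/30.
Summing U·P(x,y) over outcomes with min(U, V) ≥ 2 gives 493/300.
E[U | min(U, V) ≥ 2] = (493/300) / (17/30) = 29/10.

29/10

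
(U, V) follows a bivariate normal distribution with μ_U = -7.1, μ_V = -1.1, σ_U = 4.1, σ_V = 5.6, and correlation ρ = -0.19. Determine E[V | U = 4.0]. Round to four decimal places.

E[V | U=x] = μ_V + ρ(σ_V/σ_U)(x − μ_U) for jointly normal variables.
E[V | U=4.0] = -1.1 + (-0.19)·(5.6/4.1)·(4.0 − (-7.1)) = -1.1 + (-0.25951)·(11.1) = -3.9806.

-3.9806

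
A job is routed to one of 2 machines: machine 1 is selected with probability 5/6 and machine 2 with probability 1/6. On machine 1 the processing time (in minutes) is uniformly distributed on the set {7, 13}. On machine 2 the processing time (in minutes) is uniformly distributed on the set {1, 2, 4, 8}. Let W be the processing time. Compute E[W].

215/24

E[W | machine 1] = (7+13)/2 = 10.
E[W | machine 2] = (1+2+4+8)/4 = 15/4.
E[W] = (5/6)·(10) + (1/6)·(15/4) = 215/24.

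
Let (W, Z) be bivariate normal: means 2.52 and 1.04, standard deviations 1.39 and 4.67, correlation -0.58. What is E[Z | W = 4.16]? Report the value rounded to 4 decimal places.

E[Z | W=x] = μ_Z + ρ(σ_Z/σ_W)(x − μ_W) for jointly normal variables.
E[Z | W=4.16] = 1.04 + (-0.58)·(4.67/1.39)·(4.16 − (2.52)) = 1.04 + (-1.94863)·(1.64) = -2.1558.

-2.1558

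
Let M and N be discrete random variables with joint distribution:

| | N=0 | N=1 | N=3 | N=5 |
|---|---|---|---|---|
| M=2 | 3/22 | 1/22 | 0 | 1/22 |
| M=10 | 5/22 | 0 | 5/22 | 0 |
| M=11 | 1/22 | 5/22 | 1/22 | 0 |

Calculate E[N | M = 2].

P(M = 2) = 5/22.
Σ N·P over the event = 0·(3/22) + 1·(1/22) + 5·(1/22) = 3/11.
E[N | M = 2] = (3/11) / (5/22) = 6/5.

6/5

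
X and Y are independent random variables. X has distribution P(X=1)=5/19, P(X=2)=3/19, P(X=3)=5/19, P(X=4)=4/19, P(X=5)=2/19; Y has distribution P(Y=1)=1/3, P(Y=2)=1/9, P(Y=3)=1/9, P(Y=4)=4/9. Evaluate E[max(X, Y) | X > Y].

248/67

P(X > Y) = 67/171.
Summing max(X,Y)·P(x,y) over outcomes with X > Y gives 248/171.
E[max(X, Y) | X > Y] = (248/171) / (67/171) = 248/67.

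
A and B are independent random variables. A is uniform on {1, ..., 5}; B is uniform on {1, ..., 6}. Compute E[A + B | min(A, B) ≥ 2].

15/2

P(min(A, B) ≥ 2) = 2/3.
Summing (A+B)·P(x,y) over outcomes with min(A, B) ≥ 2 gives 5.
E[A + B | min(A, B) ≥ 2] = (5) / (2/3) = 15/2.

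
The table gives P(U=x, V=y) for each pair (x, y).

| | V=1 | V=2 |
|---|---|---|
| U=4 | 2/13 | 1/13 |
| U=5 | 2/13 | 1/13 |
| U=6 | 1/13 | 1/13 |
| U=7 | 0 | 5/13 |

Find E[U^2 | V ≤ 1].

P(V ≤ 1) = 5/13.
Σ U^2·P over the event = 16·(2/13) + 25·(2/13) + 36·(1/13) = 118/13.
E[U^2 | V ≤ 1] = (118/13) / (5/13) = 118/5.

118/5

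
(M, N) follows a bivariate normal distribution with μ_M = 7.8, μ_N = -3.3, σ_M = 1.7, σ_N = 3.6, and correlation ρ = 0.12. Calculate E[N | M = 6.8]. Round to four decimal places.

-3.5541

E[N | M=x] = μ_N + ρ(σ_N/σ_M)(x − μ_M) for jointly normal variables.
E[N | M=6.8] = -3.3 + (0.12)·(3.6/1.7)·(6.8 − (7.8)) = -3.3 + (0.25412)·(-1) = -3.5541.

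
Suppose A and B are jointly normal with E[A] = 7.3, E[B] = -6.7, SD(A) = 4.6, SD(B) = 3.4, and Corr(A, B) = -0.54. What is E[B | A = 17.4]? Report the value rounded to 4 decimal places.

E[B | A=x] = μ_B + ρ(σ_B/σ_A)(x − μ_A) for jointly normal variables.
E[B | A=17.4] = -6.7 + (-0.54)·(3.4/4.6)·(17.4 − (7.3)) = -6.7 + (-0.39913)·(10.1) = -10.7312.

-10.7312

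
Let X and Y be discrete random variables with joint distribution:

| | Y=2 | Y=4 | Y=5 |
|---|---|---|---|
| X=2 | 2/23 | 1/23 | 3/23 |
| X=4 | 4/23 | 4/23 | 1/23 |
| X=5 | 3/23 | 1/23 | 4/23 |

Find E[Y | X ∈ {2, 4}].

52/15

P(X ∈ {2, 4}) = 15/23.
Σ Y·P over the event = 2·(2/23) + 4·(1/23) + 5·(3/23) + 2·(4/23) + 4·(4/23) + 5·(1/23) = 52/23.
E[Y | X ∈ {2, 4}] = (52/23) / (15/23) = 52/15.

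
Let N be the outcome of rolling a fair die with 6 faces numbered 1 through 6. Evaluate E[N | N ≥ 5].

Given N ≥ 5, N is equally likely to be any of {5, 6}.
E[N | N ≥ 5] = (5 + 6) / 2 = 11/2.

11/2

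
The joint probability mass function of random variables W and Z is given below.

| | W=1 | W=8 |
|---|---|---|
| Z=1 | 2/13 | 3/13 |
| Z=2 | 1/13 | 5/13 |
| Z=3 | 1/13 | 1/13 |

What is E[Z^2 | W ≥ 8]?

P(W ≥ 8) = 9/13.
Σ Z^2·P over the event = 1·(3/13) + 4·(5/13) + 9·(1/13) = 32/13.
E[Z^2 | W ≥ 8] = (32/13) / (9/13) = 32/9.

32/9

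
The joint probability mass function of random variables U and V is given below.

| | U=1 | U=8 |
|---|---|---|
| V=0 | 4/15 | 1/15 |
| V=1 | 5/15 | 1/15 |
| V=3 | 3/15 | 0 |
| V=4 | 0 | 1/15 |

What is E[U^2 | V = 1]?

23/2

P(V = 1) = 2/5.
Summing U^2·P(U=x,V=y) over the conditioning event gives 23/5.
E[U^2 | V = 1] = (23/5) / (2/5) = 23/2.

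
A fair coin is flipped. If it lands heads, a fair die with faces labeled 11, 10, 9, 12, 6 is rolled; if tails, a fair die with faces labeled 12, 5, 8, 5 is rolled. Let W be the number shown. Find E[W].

171/20

E[W | heads] = (11+10+9+12+6)/5 = 48/5.
E[W | tails] = (12+5+8+5)/4 = 15/2.
E[W] = (1/2)·(48/5) + (1/2)·(15/2) = 171/20.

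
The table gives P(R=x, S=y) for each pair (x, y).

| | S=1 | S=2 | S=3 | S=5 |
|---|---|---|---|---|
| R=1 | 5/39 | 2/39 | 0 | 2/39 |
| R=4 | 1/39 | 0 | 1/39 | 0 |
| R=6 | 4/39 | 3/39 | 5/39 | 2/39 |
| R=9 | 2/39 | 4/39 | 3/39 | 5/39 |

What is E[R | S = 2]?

P(S = 2) = 3/13.
Σ R·P over the event = 1·(2/39) + 6·(3/39) + 9·(4/39) = 56/39.
E[R | S = 2] = (56/39) / (3/13) = 56/9.

56/9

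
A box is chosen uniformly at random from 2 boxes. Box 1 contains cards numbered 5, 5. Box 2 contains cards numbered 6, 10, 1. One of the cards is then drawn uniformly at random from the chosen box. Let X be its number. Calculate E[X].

E[X | box 1] = (5+5)/2 = 5.
E[X | box 2] = (6+10+1)/3 = 17/3.
By the law of total expectation,
E[X] = (1/2)·(5) + (1/2)·(17/3) = 16/3.

16/3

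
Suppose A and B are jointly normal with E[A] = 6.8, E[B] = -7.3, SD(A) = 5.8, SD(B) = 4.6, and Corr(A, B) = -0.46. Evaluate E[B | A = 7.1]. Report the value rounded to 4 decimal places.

-7.4094

The regression of B on A has slope ρ·σ_B/σ_A and passes through (μ_A, μ_B).
E[B | A=7.1] = -7.3 + (-0.46)·(4.6/5.8)·(7.1 − (6.8)) = -7.3 + (-0.36483)·(0.3) = -7.4094.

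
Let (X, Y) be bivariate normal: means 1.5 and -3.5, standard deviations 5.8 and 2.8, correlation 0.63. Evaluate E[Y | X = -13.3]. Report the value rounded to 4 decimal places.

The regression of Y on X has slope ρ·σ_Y/σ_X and passes through (μ_X, μ_Y).
E[Y | X=-13.3] = -3.5 + (0.63)·(2.8/5.8)·(-13.3 − (1.5)) = -3.5 + (0.304138)·(-14.8) = -8.0012.

-8.0012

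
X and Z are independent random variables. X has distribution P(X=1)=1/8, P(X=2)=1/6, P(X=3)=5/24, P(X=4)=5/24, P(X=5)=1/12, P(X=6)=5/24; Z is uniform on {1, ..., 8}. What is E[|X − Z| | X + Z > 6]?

P(X + Z > 6) = 67/96.
Summing |X−Z|·P(x,y) over outcomes with X + Z > 6 gives 185/96.
E[|X − Z| | X + Z > 6] = (185/96) / (67/96) = 185/67.

185/67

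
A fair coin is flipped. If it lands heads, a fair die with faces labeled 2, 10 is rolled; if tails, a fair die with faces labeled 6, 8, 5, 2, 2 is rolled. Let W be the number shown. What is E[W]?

53/10

E[W | heads] = (2+10)/2 = 6.
E[W | tails] = (6+8+5+2+2)/5 = 23/5.
E[W] = (1/2)·(6) + (1/2)·(23/5) = 53/10.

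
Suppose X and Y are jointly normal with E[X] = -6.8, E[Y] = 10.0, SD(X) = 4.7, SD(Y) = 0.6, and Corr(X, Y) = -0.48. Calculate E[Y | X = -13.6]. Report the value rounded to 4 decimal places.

10.4167

For a bivariate normal, E[Y | X=x] = μ_Y + ρ·(σ_Y/σ_X)·(x − μ_X).
E[Y | X=-13.6] = 10.0 + (-0.48)·(0.6/4.7)·(-13.6 − (-6.8)) = 10.0 + (-0.061277)·(-6.8) = 10.4167.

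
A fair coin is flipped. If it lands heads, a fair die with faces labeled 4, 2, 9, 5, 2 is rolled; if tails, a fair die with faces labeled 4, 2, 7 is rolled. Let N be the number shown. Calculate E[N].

131/30

E[N | heads] = (4+2+9+5+2)/5 = 22/5.
E[N | tails] = (4+2+7)/3 = 13/3.
E[N] = (1/2)·(22/5) + (1/2)·(13/3) = 131/30.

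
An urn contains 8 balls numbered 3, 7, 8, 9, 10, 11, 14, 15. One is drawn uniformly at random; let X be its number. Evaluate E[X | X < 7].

P(X < 7) = 1/8.
Σ over the event: 3·1/8 = 3/8.
E[X | X < 7] = (3/8) / (1/8) = 3.

3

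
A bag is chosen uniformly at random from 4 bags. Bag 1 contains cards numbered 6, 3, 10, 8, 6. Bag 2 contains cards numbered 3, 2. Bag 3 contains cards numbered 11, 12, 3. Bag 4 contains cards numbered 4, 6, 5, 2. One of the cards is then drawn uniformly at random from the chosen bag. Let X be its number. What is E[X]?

E[X | bag 1] = (6+3+10+8+6)/5 = 33/5.
E[X | bag 2] = (3+2)/2 = 5/2.
E[X | bag 3] = (11+12+3)/3 = 26/3.
E[X | bag 4] = (4+6+5+2)/4 = 17/4.
E[X] = (1/4)·(33/5) + (1/4)·(5/2) + (1/4)·(26/3) + (1/4)·(17/4) = 1321/240.

1321/240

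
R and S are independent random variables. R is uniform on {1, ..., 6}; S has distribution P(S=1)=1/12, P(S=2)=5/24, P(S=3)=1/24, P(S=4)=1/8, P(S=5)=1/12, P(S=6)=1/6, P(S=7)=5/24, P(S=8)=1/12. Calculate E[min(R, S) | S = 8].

P(S = 8) = 1/12.
Summing min(R,S)·P(x,y) over outcomes with S = 8 gives 7/24.
E[min(R, S) | S = 8] = (7/24) / (1/12) = 7/2.

7/2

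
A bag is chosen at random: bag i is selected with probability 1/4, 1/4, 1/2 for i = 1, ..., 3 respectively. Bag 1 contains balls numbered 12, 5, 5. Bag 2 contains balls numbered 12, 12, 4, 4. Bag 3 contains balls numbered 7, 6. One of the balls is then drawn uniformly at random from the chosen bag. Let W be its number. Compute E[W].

85/12

E[W | bag 1] = (12+5+5)/3 = 22/3.
E[W | bag 2] = (12+12+4+4)/4 = 8.
E[W | bag 3] = (7+6)/2 = 13/2.
By the law of total expectation,
E[W] = (1/4)·(22/3) + (1/4)·(8) + (1/2)·(13/2) = 85/12.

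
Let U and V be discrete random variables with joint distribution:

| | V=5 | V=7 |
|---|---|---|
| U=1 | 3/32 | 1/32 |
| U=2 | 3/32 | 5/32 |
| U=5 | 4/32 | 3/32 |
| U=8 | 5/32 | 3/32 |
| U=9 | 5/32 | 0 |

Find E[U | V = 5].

P(V = 5) = 5/8.
Σ U·P over the event = 1·(3/32) + 2·(3/32) + 5·(4/32) + 8·(5/32) + 9·(5/32) = 57/16.
E[U | V = 5] = (57/16) / (5/8) = 57/10.

57/10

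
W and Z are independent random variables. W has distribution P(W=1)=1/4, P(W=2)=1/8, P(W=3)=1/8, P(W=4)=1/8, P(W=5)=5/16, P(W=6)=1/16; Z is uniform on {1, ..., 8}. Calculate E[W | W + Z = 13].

31/6

P(W + Z = 13) = 3/64.
Summing W·P(x,y) over outcomes with W + Z = 13 gives 31/128.
E[W | W + Z = 13] = (31/128) / (3/64) = 31/6.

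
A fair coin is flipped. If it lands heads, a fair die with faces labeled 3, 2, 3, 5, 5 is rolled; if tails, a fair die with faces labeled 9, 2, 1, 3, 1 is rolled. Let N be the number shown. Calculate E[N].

17/5

E[N | heads] = (3+2+3+5+5)/5 = 18/5.
E[N | tails] = (9+2+1+3+1)/5 = 16/5.
E[N] = (1/2)·(18/5) + (1/2)·(16/5) = 17/5.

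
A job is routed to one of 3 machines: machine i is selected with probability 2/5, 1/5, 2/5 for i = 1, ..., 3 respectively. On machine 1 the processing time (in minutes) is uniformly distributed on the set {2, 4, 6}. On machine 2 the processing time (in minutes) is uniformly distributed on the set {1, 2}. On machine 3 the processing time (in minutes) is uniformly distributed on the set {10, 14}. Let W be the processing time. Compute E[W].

67/10

E[W | machine 1] = (2+4+6)/3 = 4.
E[W | machine 2] = (1+2)/2 = 3/2.
E[W | machine 3] = (10+14)/2 = 12.
By the law of total expectation,
E[W] = (2/5)·(4) + (1/5)·(3/2) + (2/5)·(12) = 67/10.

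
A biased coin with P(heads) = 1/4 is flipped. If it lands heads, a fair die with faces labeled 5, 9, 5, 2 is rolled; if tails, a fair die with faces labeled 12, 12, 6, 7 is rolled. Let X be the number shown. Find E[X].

E[X | heads] = (5+9+5+2)/4 = 21/4.
E[X | tails] = (12+12+6+7)/4 = 37/4.
By the law of total expectation,
E[X] = (1/4)·(21/4) + (3/4)·(37/4) = 33/4.

33/4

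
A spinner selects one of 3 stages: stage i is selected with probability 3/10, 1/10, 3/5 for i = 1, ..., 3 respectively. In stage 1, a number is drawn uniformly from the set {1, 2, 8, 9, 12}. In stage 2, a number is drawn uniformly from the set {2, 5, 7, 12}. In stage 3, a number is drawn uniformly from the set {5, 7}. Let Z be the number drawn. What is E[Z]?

E[Z | stage 1] = (1+2+8+9+12)/5 = 32/5.
E[Z | stage 2] = (2+5+7+12)/4 = 13/2.
E[Z | stage 3] = (5+7)/2 = 6.
By the law of total expectation,
E[Z] = (3/10)·(32/5) + (1/10)·(13/2) + (3/5)·(6) = 617/100.

617/100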